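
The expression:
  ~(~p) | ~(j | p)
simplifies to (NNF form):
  p | ~j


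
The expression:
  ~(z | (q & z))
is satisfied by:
  {z: False}


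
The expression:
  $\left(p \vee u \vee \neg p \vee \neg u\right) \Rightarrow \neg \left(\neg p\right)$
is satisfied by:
  {p: True}


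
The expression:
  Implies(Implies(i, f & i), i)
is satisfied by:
  {i: True}


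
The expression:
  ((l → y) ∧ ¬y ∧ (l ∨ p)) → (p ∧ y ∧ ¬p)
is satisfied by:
  {y: True, l: True, p: False}
  {y: True, p: False, l: False}
  {l: True, p: False, y: False}
  {l: False, p: False, y: False}
  {y: True, l: True, p: True}
  {y: True, p: True, l: False}
  {l: True, p: True, y: False}


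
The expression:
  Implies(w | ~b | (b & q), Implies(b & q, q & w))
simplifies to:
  w | ~b | ~q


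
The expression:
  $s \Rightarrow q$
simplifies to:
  $q \vee \neg s$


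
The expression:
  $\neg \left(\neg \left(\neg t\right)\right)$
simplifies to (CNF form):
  $\neg t$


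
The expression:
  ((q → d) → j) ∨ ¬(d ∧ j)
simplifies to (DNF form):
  True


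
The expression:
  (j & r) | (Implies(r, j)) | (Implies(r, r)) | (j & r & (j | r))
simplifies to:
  True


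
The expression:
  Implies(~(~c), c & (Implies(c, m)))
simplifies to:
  m | ~c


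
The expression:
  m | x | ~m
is always true.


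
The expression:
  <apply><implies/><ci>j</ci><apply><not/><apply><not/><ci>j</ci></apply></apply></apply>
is always true.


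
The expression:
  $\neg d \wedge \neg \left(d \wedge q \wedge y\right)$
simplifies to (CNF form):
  $\neg d$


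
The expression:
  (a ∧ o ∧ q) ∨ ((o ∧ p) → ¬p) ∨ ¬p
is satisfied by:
  {a: True, q: True, p: False, o: False}
  {a: True, q: False, p: False, o: False}
  {q: True, a: False, p: False, o: False}
  {a: False, q: False, p: False, o: False}
  {a: True, o: True, q: True, p: False}
  {a: True, o: True, q: False, p: False}
  {o: True, q: True, a: False, p: False}
  {o: True, a: False, q: False, p: False}
  {a: True, p: True, q: True, o: False}
  {a: True, p: True, q: False, o: False}
  {p: True, q: True, a: False, o: False}
  {p: True, a: False, q: False, o: False}
  {a: True, o: True, p: True, q: True}


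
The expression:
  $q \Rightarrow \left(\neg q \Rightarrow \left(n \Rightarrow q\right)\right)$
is always true.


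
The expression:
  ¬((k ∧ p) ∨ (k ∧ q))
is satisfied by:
  {q: False, k: False, p: False}
  {p: True, q: False, k: False}
  {q: True, p: False, k: False}
  {p: True, q: True, k: False}
  {k: True, p: False, q: False}


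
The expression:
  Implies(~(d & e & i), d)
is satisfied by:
  {d: True}


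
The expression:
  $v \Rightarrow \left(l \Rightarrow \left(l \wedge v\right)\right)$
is always true.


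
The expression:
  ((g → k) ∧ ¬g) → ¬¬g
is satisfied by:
  {g: True}


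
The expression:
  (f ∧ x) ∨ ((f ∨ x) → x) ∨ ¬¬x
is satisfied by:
  {x: True, f: False}
  {f: False, x: False}
  {f: True, x: True}


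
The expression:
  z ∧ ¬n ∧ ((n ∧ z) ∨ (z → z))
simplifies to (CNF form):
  z ∧ ¬n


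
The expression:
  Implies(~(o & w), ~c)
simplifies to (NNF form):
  ~c | (o & w)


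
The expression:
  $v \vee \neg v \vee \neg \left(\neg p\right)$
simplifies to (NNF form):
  $\text{True}$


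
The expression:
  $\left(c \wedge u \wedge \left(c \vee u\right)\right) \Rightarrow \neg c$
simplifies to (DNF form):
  $\neg c \vee \neg u$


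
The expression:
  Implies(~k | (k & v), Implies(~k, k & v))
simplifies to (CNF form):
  k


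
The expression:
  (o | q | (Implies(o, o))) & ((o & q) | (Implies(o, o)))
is always true.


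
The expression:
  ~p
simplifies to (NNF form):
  ~p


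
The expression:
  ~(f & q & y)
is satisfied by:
  {q: False, y: False, f: False}
  {f: True, q: False, y: False}
  {y: True, q: False, f: False}
  {f: True, y: True, q: False}
  {q: True, f: False, y: False}
  {f: True, q: True, y: False}
  {y: True, q: True, f: False}


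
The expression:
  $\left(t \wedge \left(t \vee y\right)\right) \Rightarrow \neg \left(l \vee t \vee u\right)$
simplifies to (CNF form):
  $\neg t$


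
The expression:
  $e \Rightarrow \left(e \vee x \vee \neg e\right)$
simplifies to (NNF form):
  $\text{True}$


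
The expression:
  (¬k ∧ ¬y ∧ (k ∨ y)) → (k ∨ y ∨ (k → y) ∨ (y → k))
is always true.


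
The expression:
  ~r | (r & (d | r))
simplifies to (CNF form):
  True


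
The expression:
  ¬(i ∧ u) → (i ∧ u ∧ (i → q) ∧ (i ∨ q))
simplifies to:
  i ∧ u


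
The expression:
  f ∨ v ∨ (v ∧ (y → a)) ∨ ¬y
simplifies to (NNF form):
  f ∨ v ∨ ¬y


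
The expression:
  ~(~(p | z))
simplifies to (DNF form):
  p | z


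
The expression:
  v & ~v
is never true.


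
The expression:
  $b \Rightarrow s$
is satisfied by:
  {s: True, b: False}
  {b: False, s: False}
  {b: True, s: True}


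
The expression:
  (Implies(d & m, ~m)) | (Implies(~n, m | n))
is always true.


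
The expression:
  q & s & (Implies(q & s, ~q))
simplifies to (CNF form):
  False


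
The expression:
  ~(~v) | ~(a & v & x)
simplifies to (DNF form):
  True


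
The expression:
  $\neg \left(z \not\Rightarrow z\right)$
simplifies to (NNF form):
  $\text{True}$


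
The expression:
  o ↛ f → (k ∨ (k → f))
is always true.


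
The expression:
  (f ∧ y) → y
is always true.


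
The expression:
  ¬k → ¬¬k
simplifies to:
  k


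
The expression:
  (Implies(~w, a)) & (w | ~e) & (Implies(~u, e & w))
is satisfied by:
  {a: True, w: True, u: True, e: False}
  {w: True, u: True, e: False, a: False}
  {a: True, w: True, e: True, u: True}
  {a: True, w: True, e: True, u: False}
  {w: True, e: True, u: True, a: False}
  {w: True, e: True, u: False, a: False}
  {a: True, u: True, e: False, w: False}


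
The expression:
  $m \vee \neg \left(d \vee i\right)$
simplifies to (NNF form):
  $m \vee \left(\neg d \wedge \neg i\right)$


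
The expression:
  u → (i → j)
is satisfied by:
  {j: True, u: False, i: False}
  {j: False, u: False, i: False}
  {i: True, j: True, u: False}
  {i: True, j: False, u: False}
  {u: True, j: True, i: False}
  {u: True, j: False, i: False}
  {u: True, i: True, j: True}


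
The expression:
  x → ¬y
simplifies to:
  ¬x ∨ ¬y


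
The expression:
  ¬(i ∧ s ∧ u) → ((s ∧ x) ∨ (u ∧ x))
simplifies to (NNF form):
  (i ∨ x) ∧ (s ∨ u) ∧ (s ∨ x) ∧ (u ∨ x)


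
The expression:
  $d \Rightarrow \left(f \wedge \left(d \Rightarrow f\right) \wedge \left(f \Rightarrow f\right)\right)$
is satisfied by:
  {f: True, d: False}
  {d: False, f: False}
  {d: True, f: True}


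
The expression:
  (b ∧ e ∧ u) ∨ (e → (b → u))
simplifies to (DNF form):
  u ∨ ¬b ∨ ¬e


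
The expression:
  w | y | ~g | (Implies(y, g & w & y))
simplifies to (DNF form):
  True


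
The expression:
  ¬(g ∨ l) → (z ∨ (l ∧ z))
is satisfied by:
  {z: True, l: True, g: True}
  {z: True, l: True, g: False}
  {z: True, g: True, l: False}
  {z: True, g: False, l: False}
  {l: True, g: True, z: False}
  {l: True, g: False, z: False}
  {g: True, l: False, z: False}


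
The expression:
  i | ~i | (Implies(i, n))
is always true.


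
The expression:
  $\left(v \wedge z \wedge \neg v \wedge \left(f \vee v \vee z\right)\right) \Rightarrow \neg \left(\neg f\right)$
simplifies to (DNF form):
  $\text{True}$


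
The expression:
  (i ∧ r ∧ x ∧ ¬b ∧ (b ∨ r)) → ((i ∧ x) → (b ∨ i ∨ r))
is always true.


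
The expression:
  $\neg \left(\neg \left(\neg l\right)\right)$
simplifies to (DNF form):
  $\neg l$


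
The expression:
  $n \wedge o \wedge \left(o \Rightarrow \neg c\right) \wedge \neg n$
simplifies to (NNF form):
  $\text{False}$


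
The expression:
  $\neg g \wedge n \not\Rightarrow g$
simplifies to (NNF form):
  $n \wedge \neg g$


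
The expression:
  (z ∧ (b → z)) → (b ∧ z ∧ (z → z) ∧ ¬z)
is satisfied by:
  {z: False}


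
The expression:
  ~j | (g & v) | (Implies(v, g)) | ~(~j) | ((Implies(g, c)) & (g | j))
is always true.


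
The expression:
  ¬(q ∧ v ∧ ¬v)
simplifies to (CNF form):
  True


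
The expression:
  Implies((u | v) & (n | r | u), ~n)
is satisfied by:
  {v: False, n: False, u: False}
  {u: True, v: False, n: False}
  {v: True, u: False, n: False}
  {u: True, v: True, n: False}
  {n: True, u: False, v: False}


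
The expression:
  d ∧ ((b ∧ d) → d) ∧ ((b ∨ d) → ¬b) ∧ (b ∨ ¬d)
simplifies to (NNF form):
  False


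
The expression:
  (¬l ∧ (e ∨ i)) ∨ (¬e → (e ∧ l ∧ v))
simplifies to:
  e ∨ (i ∧ ¬l)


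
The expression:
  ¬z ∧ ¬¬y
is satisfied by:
  {y: True, z: False}


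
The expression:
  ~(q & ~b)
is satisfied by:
  {b: True, q: False}
  {q: False, b: False}
  {q: True, b: True}


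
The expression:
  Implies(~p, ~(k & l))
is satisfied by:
  {p: True, l: False, k: False}
  {l: False, k: False, p: False}
  {p: True, k: True, l: False}
  {k: True, l: False, p: False}
  {p: True, l: True, k: False}
  {l: True, p: False, k: False}
  {p: True, k: True, l: True}


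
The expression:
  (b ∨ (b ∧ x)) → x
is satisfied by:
  {x: True, b: False}
  {b: False, x: False}
  {b: True, x: True}


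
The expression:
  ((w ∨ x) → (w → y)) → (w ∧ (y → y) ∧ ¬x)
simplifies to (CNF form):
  w ∧ (¬x ∨ ¬y)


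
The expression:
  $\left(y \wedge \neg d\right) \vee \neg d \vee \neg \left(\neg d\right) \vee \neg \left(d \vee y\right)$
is always true.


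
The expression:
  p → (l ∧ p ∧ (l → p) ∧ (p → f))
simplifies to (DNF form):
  (f ∧ l) ∨ ¬p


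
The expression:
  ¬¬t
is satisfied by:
  {t: True}


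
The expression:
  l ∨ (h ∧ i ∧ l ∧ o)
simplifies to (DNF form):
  l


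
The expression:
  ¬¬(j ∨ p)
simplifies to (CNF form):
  j ∨ p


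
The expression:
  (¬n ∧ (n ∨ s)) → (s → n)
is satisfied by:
  {n: True, s: False}
  {s: False, n: False}
  {s: True, n: True}


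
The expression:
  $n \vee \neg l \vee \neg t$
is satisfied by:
  {n: True, l: False, t: False}
  {l: False, t: False, n: False}
  {n: True, t: True, l: False}
  {t: True, l: False, n: False}
  {n: True, l: True, t: False}
  {l: True, n: False, t: False}
  {n: True, t: True, l: True}


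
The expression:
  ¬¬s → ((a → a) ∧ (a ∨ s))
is always true.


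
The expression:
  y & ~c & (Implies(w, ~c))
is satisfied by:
  {y: True, c: False}


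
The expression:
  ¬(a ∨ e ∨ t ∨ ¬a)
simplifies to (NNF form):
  False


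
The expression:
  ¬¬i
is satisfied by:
  {i: True}


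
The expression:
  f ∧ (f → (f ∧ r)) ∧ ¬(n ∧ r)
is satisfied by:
  {r: True, f: True, n: False}


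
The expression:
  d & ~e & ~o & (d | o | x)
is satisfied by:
  {d: True, e: False, o: False}


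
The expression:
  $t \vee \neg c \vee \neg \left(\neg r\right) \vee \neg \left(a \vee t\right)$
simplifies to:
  $r \vee t \vee \neg a \vee \neg c$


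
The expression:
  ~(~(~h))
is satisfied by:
  {h: False}


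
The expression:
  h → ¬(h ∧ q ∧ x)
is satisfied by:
  {h: False, q: False, x: False}
  {x: True, h: False, q: False}
  {q: True, h: False, x: False}
  {x: True, q: True, h: False}
  {h: True, x: False, q: False}
  {x: True, h: True, q: False}
  {q: True, h: True, x: False}


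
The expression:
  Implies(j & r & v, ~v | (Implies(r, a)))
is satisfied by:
  {a: True, v: False, r: False, j: False}
  {j: False, v: False, a: False, r: False}
  {j: True, a: True, v: False, r: False}
  {j: True, v: False, a: False, r: False}
  {r: True, a: True, j: False, v: False}
  {r: True, j: False, v: False, a: False}
  {r: True, j: True, a: True, v: False}
  {r: True, j: True, v: False, a: False}
  {a: True, v: True, r: False, j: False}
  {v: True, r: False, a: False, j: False}
  {j: True, v: True, a: True, r: False}
  {j: True, v: True, r: False, a: False}
  {a: True, v: True, r: True, j: False}
  {v: True, r: True, j: False, a: False}
  {j: True, v: True, r: True, a: True}


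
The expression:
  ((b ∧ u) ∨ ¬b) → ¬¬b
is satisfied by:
  {b: True}


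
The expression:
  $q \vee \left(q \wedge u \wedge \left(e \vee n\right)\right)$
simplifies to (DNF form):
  $q$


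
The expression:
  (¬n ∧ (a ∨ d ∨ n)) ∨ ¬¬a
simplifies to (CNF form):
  (a ∨ d) ∧ (a ∨ ¬n)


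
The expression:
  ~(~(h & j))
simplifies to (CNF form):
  h & j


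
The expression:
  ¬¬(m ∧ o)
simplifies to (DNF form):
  m ∧ o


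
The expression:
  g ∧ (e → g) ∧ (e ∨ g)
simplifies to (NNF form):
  g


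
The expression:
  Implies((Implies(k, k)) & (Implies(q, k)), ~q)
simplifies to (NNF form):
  ~k | ~q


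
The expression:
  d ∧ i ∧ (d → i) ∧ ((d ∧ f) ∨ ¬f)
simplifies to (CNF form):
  d ∧ i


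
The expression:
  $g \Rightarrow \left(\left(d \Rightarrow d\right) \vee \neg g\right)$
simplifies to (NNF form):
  $\text{True}$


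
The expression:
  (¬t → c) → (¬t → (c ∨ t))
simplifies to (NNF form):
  True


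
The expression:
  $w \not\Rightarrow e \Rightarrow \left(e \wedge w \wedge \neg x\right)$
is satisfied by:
  {e: True, w: False}
  {w: False, e: False}
  {w: True, e: True}


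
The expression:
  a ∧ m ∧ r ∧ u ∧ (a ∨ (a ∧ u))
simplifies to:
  a ∧ m ∧ r ∧ u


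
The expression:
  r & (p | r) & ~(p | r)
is never true.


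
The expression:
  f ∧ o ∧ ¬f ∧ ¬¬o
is never true.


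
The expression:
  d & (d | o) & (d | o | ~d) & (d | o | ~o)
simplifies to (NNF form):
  d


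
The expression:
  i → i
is always true.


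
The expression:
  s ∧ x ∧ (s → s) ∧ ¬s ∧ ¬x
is never true.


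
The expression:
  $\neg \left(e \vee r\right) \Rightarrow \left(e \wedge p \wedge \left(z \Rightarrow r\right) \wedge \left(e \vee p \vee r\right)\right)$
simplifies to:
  $e \vee r$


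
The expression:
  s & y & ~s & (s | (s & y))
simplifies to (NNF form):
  False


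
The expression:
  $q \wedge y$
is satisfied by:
  {y: True, q: True}


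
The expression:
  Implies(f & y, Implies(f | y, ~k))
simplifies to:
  ~f | ~k | ~y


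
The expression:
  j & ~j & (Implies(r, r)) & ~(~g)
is never true.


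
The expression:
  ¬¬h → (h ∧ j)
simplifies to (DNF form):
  j ∨ ¬h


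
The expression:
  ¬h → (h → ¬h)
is always true.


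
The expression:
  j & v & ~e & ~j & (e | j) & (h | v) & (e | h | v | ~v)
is never true.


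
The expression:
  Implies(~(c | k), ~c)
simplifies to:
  True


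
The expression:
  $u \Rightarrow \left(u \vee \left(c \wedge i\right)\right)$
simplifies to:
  $\text{True}$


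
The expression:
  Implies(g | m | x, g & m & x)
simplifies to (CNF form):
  (g | ~x) & (m | ~g) & (x | ~m)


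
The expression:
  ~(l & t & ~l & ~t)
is always true.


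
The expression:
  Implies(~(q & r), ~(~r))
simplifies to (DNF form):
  r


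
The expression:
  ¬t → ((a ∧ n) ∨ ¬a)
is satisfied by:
  {n: True, t: True, a: False}
  {n: True, t: False, a: False}
  {t: True, n: False, a: False}
  {n: False, t: False, a: False}
  {n: True, a: True, t: True}
  {n: True, a: True, t: False}
  {a: True, t: True, n: False}


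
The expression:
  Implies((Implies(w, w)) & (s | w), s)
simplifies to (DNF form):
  s | ~w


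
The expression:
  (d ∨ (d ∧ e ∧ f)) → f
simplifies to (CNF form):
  f ∨ ¬d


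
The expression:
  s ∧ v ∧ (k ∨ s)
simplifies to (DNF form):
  s ∧ v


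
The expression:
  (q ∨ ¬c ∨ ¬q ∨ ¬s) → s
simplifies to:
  s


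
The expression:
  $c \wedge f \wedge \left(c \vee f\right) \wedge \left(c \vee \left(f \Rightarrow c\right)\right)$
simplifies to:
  $c \wedge f$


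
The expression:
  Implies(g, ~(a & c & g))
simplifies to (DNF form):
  ~a | ~c | ~g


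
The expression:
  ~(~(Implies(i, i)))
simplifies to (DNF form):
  True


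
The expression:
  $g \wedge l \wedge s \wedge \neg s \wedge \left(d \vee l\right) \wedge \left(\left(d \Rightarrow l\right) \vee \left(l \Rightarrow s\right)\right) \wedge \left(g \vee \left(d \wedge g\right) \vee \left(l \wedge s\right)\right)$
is never true.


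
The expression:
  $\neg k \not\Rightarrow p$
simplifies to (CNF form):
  $\neg k \wedge \neg p$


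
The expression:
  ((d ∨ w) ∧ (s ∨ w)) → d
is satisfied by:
  {d: True, w: False}
  {w: False, d: False}
  {w: True, d: True}


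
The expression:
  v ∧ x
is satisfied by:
  {x: True, v: True}


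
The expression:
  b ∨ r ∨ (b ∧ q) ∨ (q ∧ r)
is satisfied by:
  {r: True, b: True}
  {r: True, b: False}
  {b: True, r: False}


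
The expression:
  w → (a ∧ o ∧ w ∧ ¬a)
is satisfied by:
  {w: False}


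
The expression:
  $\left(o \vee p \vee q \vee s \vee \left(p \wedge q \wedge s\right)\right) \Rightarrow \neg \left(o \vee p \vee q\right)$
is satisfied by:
  {q: False, o: False, p: False}


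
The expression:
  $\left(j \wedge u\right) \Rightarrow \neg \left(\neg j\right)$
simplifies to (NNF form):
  $\text{True}$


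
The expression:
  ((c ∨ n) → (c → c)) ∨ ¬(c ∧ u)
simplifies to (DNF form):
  True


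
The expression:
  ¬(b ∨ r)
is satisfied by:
  {r: False, b: False}


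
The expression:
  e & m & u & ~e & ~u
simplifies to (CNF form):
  False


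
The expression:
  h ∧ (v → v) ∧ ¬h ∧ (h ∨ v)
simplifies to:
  False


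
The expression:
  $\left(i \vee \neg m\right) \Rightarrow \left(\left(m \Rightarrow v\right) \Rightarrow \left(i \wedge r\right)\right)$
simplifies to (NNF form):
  $\left(i \wedge r\right) \vee \left(m \wedge \neg i\right) \vee \left(m \wedge \neg v\right)$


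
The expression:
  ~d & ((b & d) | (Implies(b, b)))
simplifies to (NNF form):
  ~d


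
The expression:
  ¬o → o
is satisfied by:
  {o: True}


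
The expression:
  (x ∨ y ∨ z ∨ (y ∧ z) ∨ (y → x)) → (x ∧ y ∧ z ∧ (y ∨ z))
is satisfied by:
  {z: True, x: True, y: True}


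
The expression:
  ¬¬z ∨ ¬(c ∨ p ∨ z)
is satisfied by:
  {z: True, c: False, p: False}
  {z: True, p: True, c: False}
  {z: True, c: True, p: False}
  {z: True, p: True, c: True}
  {p: False, c: False, z: False}


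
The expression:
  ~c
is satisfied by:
  {c: False}


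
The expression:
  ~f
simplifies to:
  ~f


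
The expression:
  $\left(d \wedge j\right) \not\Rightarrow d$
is never true.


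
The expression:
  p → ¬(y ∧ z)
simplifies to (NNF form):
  ¬p ∨ ¬y ∨ ¬z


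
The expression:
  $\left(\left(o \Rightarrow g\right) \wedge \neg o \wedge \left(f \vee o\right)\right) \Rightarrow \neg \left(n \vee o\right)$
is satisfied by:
  {o: True, n: False, f: False}
  {o: False, n: False, f: False}
  {f: True, o: True, n: False}
  {f: True, o: False, n: False}
  {n: True, o: True, f: False}
  {n: True, o: False, f: False}
  {n: True, f: True, o: True}


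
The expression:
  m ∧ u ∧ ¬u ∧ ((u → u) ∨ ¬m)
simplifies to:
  False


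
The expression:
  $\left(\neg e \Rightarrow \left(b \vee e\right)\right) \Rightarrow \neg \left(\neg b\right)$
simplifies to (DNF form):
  $b \vee \neg e$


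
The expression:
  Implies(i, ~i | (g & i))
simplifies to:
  g | ~i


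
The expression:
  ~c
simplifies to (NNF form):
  ~c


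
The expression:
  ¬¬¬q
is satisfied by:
  {q: False}


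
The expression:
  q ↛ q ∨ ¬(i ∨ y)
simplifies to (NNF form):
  ¬i ∧ ¬y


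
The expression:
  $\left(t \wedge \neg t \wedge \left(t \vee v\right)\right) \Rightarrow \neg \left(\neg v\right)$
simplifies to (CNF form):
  $\text{True}$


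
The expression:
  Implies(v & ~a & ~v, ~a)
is always true.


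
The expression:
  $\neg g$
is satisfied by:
  {g: False}


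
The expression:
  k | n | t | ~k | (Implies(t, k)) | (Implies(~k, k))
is always true.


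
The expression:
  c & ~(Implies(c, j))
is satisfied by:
  {c: True, j: False}


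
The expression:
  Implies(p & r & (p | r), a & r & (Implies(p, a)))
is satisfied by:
  {a: True, p: False, r: False}
  {p: False, r: False, a: False}
  {r: True, a: True, p: False}
  {r: True, p: False, a: False}
  {a: True, p: True, r: False}
  {p: True, a: False, r: False}
  {r: True, p: True, a: True}


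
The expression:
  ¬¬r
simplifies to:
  r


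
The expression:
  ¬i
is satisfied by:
  {i: False}


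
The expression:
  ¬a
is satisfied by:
  {a: False}


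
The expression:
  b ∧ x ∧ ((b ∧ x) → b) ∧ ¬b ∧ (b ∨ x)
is never true.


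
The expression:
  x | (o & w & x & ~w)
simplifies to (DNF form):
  x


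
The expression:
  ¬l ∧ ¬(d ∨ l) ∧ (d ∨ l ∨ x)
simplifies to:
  x ∧ ¬d ∧ ¬l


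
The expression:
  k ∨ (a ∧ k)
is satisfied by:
  {k: True}


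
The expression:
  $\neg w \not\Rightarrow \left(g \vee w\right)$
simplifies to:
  $\neg g \wedge \neg w$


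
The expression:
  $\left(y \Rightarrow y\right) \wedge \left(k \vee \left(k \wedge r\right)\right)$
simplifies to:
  $k$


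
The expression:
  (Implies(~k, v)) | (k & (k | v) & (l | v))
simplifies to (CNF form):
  k | v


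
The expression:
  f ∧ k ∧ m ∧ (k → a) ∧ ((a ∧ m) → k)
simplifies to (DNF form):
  a ∧ f ∧ k ∧ m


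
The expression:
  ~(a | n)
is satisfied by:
  {n: False, a: False}


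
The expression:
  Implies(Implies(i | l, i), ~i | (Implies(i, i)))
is always true.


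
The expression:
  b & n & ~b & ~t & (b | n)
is never true.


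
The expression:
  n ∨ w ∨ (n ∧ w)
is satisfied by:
  {n: True, w: True}
  {n: True, w: False}
  {w: True, n: False}


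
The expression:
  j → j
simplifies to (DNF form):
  True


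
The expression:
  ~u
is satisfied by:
  {u: False}


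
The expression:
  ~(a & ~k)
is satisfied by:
  {k: True, a: False}
  {a: False, k: False}
  {a: True, k: True}


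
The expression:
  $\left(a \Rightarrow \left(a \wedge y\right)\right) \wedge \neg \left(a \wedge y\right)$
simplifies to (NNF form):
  $\neg a$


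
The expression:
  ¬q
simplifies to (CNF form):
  ¬q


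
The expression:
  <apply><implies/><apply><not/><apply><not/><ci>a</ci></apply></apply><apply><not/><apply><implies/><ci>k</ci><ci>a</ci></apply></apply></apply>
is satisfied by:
  {a: False}


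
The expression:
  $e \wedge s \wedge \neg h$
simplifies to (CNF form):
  $e \wedge s \wedge \neg h$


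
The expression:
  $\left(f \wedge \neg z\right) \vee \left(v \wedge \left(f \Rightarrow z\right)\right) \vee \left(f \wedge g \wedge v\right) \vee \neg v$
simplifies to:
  $\text{True}$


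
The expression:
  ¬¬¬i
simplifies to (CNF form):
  ¬i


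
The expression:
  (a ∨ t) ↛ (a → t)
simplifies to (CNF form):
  a ∧ ¬t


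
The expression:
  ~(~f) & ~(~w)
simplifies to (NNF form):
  f & w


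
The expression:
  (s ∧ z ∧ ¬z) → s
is always true.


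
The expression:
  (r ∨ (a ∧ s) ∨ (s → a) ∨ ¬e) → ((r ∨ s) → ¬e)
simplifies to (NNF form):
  (¬a ∧ ¬r) ∨ (¬r ∧ ¬s) ∨ ¬e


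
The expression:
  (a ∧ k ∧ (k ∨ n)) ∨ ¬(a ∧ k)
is always true.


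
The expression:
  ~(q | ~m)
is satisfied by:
  {m: True, q: False}


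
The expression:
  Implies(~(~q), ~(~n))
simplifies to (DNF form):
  n | ~q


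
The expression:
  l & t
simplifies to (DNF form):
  l & t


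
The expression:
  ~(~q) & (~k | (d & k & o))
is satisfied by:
  {d: True, o: True, q: True, k: False}
  {d: True, q: True, o: False, k: False}
  {o: True, q: True, d: False, k: False}
  {q: True, d: False, o: False, k: False}
  {d: True, k: True, o: True, q: True}


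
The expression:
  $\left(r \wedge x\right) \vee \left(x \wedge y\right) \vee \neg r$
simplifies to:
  $x \vee \neg r$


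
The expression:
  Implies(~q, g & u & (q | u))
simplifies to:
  q | (g & u)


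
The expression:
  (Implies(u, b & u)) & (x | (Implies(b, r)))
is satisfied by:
  {x: True, b: True, r: True, u: False}
  {x: True, b: True, r: False, u: False}
  {b: True, r: True, u: False, x: False}
  {x: True, b: True, u: True, r: True}
  {x: True, b: True, u: True, r: False}
  {b: True, u: True, r: True, x: False}
  {x: True, u: False, r: True, b: False}
  {x: True, u: False, r: False, b: False}
  {r: True, b: False, u: False, x: False}
  {b: False, r: False, u: False, x: False}


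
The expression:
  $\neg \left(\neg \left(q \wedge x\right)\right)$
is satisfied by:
  {x: True, q: True}


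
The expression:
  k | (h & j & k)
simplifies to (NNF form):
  k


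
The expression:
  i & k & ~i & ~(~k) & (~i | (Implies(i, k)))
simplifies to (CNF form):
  False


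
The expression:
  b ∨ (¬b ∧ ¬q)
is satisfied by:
  {b: True, q: False}
  {q: False, b: False}
  {q: True, b: True}


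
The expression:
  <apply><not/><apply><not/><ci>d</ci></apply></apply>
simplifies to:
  <ci>d</ci>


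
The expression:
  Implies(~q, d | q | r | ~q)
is always true.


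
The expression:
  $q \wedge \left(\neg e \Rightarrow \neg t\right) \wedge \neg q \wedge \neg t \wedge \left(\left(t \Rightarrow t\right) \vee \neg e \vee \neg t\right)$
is never true.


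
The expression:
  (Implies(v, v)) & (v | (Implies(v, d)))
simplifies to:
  True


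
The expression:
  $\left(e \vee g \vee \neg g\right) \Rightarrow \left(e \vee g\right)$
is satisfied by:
  {e: True, g: True}
  {e: True, g: False}
  {g: True, e: False}


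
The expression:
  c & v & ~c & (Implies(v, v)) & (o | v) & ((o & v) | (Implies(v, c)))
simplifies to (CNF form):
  False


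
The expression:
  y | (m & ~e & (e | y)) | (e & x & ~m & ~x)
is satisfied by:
  {y: True}


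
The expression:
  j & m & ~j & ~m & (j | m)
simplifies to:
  False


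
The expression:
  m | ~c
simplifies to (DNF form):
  m | ~c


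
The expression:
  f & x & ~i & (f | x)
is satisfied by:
  {x: True, f: True, i: False}


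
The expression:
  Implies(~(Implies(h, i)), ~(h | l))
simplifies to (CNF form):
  i | ~h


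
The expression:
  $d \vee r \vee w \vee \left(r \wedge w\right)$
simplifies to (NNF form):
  $d \vee r \vee w$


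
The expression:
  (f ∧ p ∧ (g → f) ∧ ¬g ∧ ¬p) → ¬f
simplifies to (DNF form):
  True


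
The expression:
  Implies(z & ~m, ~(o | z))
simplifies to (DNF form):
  m | ~z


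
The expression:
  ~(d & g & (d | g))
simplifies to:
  ~d | ~g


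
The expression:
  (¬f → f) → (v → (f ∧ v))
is always true.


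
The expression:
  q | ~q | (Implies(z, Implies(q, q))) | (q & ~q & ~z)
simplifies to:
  True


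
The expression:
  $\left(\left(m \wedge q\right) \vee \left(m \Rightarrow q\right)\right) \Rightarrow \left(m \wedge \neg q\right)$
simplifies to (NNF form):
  $m \wedge \neg q$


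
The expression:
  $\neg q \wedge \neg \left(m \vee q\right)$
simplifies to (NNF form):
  $\neg m \wedge \neg q$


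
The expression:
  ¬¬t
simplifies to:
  t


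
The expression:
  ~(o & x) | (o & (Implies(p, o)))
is always true.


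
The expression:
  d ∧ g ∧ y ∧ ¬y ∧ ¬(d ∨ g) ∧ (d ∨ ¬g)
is never true.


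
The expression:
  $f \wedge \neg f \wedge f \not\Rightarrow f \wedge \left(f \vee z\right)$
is never true.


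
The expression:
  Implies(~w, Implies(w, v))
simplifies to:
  True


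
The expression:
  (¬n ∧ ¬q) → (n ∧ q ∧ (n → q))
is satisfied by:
  {n: True, q: True}
  {n: True, q: False}
  {q: True, n: False}


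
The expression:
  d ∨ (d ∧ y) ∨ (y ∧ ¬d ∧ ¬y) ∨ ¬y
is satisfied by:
  {d: True, y: False}
  {y: False, d: False}
  {y: True, d: True}


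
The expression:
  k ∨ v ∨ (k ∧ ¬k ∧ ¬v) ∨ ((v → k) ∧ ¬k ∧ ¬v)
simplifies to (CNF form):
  True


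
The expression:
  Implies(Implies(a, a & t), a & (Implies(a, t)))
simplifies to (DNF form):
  a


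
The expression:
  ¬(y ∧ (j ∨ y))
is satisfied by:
  {y: False}


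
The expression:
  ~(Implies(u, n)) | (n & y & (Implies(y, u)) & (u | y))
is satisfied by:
  {y: True, u: True, n: False}
  {u: True, n: False, y: False}
  {y: True, n: True, u: True}


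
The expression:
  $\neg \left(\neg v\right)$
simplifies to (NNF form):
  $v$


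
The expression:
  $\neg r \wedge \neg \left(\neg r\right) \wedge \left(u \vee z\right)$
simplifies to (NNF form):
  $\text{False}$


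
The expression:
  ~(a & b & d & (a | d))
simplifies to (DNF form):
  ~a | ~b | ~d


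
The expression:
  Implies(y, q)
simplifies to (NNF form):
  q | ~y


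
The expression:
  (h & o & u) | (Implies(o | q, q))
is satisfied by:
  {q: True, h: True, u: True, o: False}
  {q: True, h: True, u: False, o: False}
  {q: True, u: True, h: False, o: False}
  {q: True, u: False, h: False, o: False}
  {h: True, u: True, q: False, o: False}
  {h: True, q: False, u: False, o: False}
  {h: False, u: True, q: False, o: False}
  {h: False, q: False, u: False, o: False}
  {q: True, o: True, h: True, u: True}
  {q: True, o: True, h: True, u: False}
  {q: True, o: True, u: True, h: False}
  {q: True, o: True, u: False, h: False}
  {o: True, h: True, u: True, q: False}


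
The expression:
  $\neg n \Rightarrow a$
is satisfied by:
  {n: True, a: True}
  {n: True, a: False}
  {a: True, n: False}


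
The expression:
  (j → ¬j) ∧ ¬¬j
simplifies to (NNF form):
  False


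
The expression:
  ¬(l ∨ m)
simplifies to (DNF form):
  ¬l ∧ ¬m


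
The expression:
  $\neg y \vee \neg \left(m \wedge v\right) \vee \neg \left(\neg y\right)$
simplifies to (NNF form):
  $\text{True}$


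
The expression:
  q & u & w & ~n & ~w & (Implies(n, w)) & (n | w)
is never true.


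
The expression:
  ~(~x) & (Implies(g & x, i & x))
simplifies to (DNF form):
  (i & x) | (x & ~g)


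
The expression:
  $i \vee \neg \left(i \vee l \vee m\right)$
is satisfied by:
  {i: True, l: False, m: False}
  {i: True, m: True, l: False}
  {i: True, l: True, m: False}
  {i: True, m: True, l: True}
  {m: False, l: False, i: False}


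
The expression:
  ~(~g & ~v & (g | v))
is always true.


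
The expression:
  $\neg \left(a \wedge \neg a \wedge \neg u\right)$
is always true.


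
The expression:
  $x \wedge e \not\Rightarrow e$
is never true.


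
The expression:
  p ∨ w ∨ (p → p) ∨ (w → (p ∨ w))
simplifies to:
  True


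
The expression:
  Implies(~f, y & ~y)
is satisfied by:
  {f: True}


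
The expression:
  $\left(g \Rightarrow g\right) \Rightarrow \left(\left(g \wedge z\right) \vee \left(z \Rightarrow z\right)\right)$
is always true.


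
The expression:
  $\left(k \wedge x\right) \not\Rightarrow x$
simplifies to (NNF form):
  $\text{False}$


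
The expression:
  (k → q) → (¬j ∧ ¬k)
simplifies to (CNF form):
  (k ∨ ¬j) ∧ (k ∨ ¬k) ∧ (¬j ∨ ¬q) ∧ (¬k ∨ ¬q)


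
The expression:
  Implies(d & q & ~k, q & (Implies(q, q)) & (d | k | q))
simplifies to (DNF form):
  True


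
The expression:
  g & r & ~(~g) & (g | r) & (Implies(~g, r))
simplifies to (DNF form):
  g & r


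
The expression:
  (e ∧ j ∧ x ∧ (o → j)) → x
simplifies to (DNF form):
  True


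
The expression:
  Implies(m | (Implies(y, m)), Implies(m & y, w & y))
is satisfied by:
  {w: True, m: False, y: False}
  {m: False, y: False, w: False}
  {w: True, y: True, m: False}
  {y: True, m: False, w: False}
  {w: True, m: True, y: False}
  {m: True, w: False, y: False}
  {w: True, y: True, m: True}


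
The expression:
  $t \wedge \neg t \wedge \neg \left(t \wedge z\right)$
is never true.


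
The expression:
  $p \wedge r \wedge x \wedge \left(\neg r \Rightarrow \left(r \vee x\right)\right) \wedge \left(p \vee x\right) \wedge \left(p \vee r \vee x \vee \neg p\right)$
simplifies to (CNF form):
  $p \wedge r \wedge x$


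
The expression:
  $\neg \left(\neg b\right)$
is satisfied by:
  {b: True}


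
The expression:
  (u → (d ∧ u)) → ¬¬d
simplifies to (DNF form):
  d ∨ u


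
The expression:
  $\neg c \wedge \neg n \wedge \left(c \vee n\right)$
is never true.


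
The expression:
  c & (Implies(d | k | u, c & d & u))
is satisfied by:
  {c: True, d: True, u: True, k: False}
  {c: True, d: True, k: True, u: True}
  {c: True, u: False, k: False, d: False}


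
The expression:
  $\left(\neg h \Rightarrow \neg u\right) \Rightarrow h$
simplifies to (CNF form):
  $h \vee u$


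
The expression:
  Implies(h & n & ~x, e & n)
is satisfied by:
  {x: True, e: True, h: False, n: False}
  {x: True, h: False, e: False, n: False}
  {e: True, x: False, h: False, n: False}
  {x: False, h: False, e: False, n: False}
  {n: True, x: True, e: True, h: False}
  {n: True, x: True, h: False, e: False}
  {n: True, e: True, x: False, h: False}
  {n: True, x: False, h: False, e: False}
  {x: True, h: True, e: True, n: False}
  {x: True, h: True, n: False, e: False}
  {h: True, e: True, n: False, x: False}
  {h: True, n: False, e: False, x: False}
  {x: True, h: True, n: True, e: True}
  {x: True, h: True, n: True, e: False}
  {h: True, n: True, e: True, x: False}


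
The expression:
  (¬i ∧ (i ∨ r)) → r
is always true.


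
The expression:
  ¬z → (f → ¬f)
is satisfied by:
  {z: True, f: False}
  {f: False, z: False}
  {f: True, z: True}


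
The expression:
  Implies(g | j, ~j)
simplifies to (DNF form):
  ~j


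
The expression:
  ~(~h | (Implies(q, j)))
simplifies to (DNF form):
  h & q & ~j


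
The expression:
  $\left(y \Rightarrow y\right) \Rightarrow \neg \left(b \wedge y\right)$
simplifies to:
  $\neg b \vee \neg y$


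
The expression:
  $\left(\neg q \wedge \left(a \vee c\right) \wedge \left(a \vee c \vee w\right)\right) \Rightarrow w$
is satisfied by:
  {q: True, w: True, a: False, c: False}
  {c: True, q: True, w: True, a: False}
  {q: True, w: True, a: True, c: False}
  {c: True, q: True, w: True, a: True}
  {q: True, a: False, w: False, c: False}
  {q: True, c: True, a: False, w: False}
  {q: True, a: True, w: False, c: False}
  {q: True, c: True, a: True, w: False}
  {w: True, c: False, a: False, q: False}
  {c: True, w: True, a: False, q: False}
  {w: True, a: True, c: False, q: False}
  {c: True, w: True, a: True, q: False}
  {c: False, a: False, w: False, q: False}


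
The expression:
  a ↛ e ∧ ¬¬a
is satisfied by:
  {a: True, e: False}


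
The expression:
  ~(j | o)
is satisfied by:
  {o: False, j: False}


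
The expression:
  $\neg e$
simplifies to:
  $\neg e$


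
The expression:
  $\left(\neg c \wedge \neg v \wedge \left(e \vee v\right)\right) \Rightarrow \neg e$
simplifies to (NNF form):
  $c \vee v \vee \neg e$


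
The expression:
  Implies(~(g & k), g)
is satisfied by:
  {g: True}


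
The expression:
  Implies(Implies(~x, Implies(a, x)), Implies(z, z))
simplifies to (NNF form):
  True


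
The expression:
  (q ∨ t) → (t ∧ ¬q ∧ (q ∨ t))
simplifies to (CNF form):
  ¬q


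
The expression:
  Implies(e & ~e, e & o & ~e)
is always true.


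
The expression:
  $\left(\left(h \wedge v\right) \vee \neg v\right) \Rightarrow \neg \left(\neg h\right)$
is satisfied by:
  {v: True, h: True}
  {v: True, h: False}
  {h: True, v: False}


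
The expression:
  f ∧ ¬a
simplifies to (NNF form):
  f ∧ ¬a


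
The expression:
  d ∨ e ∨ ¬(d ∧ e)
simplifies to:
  True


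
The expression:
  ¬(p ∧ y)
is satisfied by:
  {p: False, y: False}
  {y: True, p: False}
  {p: True, y: False}


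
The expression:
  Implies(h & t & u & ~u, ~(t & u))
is always true.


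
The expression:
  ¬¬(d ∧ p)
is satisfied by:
  {p: True, d: True}


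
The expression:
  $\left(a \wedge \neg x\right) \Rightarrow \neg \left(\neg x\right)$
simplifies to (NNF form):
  $x \vee \neg a$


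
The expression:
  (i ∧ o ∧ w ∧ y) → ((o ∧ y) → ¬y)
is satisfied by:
  {w: False, o: False, y: False, i: False}
  {i: True, w: False, o: False, y: False}
  {y: True, w: False, o: False, i: False}
  {i: True, y: True, w: False, o: False}
  {o: True, i: False, w: False, y: False}
  {i: True, o: True, w: False, y: False}
  {y: True, o: True, i: False, w: False}
  {i: True, y: True, o: True, w: False}
  {w: True, y: False, o: False, i: False}
  {i: True, w: True, y: False, o: False}
  {y: True, w: True, i: False, o: False}
  {i: True, y: True, w: True, o: False}
  {o: True, w: True, y: False, i: False}
  {i: True, o: True, w: True, y: False}
  {y: True, o: True, w: True, i: False}


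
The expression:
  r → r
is always true.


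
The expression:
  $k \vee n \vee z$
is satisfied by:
  {n: True, k: True, z: True}
  {n: True, k: True, z: False}
  {n: True, z: True, k: False}
  {n: True, z: False, k: False}
  {k: True, z: True, n: False}
  {k: True, z: False, n: False}
  {z: True, k: False, n: False}


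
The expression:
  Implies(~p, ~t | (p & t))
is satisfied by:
  {p: True, t: False}
  {t: False, p: False}
  {t: True, p: True}


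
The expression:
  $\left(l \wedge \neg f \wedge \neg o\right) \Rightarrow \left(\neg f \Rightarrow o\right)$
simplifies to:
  $f \vee o \vee \neg l$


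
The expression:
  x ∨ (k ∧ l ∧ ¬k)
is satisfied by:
  {x: True}


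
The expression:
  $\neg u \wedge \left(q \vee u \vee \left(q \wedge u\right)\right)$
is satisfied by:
  {q: True, u: False}


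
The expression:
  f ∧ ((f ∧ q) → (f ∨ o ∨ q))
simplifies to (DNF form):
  f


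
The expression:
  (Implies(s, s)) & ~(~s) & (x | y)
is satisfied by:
  {s: True, y: True, x: True}
  {s: True, y: True, x: False}
  {s: True, x: True, y: False}


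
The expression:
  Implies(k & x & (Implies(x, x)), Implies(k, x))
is always true.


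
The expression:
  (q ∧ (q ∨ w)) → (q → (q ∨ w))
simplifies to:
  True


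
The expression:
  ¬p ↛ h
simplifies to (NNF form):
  ¬h ∧ ¬p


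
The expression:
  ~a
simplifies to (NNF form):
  ~a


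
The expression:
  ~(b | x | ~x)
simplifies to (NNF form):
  False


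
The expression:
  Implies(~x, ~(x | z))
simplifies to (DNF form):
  x | ~z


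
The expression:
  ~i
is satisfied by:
  {i: False}


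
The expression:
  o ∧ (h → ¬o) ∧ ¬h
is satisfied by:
  {o: True, h: False}


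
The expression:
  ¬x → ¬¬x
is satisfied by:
  {x: True}
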